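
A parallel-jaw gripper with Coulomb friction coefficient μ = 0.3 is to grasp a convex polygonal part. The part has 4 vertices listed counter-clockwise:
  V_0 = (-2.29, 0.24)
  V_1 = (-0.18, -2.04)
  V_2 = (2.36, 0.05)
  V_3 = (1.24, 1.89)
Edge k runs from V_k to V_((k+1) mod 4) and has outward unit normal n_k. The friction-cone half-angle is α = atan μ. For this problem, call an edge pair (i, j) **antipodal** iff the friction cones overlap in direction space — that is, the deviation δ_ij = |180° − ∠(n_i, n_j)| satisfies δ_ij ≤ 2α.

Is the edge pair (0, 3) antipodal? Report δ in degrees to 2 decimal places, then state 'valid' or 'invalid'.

α = atan 0.3 = 16.70°;  2α = 33.40°
edge 0: e_0 = (+2.11, -2.28);  n_0 = (-0.7339, -0.6792)
edge 3: e_3 = (-3.53, -1.65);  n_3 = (-0.4234, +0.9059)
∠(n_0, n_3) = 107.73°
δ = |180° − 107.73°| = 72.27°
72.27° > 2α = 33.40°  →  invalid

δ = 72.27°, invalid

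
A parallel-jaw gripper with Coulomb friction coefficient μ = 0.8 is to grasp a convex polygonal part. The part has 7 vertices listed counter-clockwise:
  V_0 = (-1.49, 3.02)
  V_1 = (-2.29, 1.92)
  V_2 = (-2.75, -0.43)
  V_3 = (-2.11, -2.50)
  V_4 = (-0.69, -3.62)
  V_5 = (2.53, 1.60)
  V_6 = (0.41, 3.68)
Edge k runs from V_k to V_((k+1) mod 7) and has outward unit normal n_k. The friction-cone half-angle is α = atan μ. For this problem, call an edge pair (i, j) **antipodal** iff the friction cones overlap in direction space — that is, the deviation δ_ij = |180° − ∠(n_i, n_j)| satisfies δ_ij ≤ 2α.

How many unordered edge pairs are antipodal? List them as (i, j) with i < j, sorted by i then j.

α = atan 0.8 = 38.66°;  2α = 77.32°
n_0 = (-0.8087, +0.5882)
n_1 = (-0.9814, +0.1921)
n_2 = (-0.9554, -0.2954)
n_3 = (-0.6193, -0.7852)
n_4 = (+0.8511, -0.5250)
n_5 = (+0.7003, +0.7138)
n_6 = (-0.3281, +0.9446)
  (0,1): δ = 155.05°  ·
  (0,2): δ = 126.79°  ·
  (0,3): δ = 92.24°  ·
  (0,4): δ = 4.36°  ✓
  (0,5): δ = 81.57°  ·
  (0,6): δ = 145.18°  ·
  (1,2): δ = 151.74°  ·
  (1,3): δ = 117.19°  ·
  (1,4): δ = 20.59°  ✓
  (1,5): δ = 56.62°  ✓
  (1,6): δ = 120.23°  ·
  (2,3): δ = 145.44°  ·
  (2,4): δ = 48.85°  ✓
  (2,5): δ = 28.37°  ✓
  (2,6): δ = 91.98°  ·
  (3,4): δ = 83.40°  ·
  (3,5): δ = 6.19°  ✓
  (3,6): δ = 57.42°  ✓
  (4,5): δ = 102.79°  ·
  (4,6): δ = 39.18°  ✓
  (5,6): δ = 116.39°  ·
antipodal pairs: 8

count = 8; pairs: (0,4), (1,4), (1,5), (2,4), (2,5), (3,5), (3,6), (4,6)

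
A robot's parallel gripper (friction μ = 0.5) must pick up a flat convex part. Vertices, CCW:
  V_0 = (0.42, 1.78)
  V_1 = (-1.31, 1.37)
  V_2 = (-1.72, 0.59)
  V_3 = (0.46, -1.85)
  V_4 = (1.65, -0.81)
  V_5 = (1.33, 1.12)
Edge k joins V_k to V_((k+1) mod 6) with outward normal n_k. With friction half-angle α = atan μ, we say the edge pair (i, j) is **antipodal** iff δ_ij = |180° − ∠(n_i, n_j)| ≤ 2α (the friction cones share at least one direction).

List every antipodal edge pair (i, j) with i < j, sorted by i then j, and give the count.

α = atan 0.5 = 26.57°;  2α = 53.13°
n_0 = (-0.2306, +0.9730)
n_1 = (-0.8852, +0.4653)
n_2 = (-0.7457, -0.6663)
n_3 = (+0.6581, -0.7530)
n_4 = (+0.9865, +0.1636)
n_5 = (+0.5871, +0.8095)
  (0,1): δ = 131.06°  ·
  (0,2): δ = 61.55°  ·
  (0,3): δ = 27.82°  ✓
  (0,4): δ = 86.08°  ·
  (0,5): δ = 130.71°  ·
  (1,2): δ = 110.49°  ·
  (1,3): δ = 21.12°  ✓
  (1,4): δ = 37.14°  ✓
  (1,5): δ = 81.78°  ·
  (2,3): δ = 90.63°  ·
  (2,4): δ = 32.36°  ✓
  (2,5): δ = 12.27°  ✓
  (3,4): δ = 121.74°  ·
  (3,5): δ = 77.10°  ·
  (4,5): δ = 135.37°  ·
antipodal pairs: 5

count = 5; pairs: (0,3), (1,3), (1,4), (2,4), (2,5)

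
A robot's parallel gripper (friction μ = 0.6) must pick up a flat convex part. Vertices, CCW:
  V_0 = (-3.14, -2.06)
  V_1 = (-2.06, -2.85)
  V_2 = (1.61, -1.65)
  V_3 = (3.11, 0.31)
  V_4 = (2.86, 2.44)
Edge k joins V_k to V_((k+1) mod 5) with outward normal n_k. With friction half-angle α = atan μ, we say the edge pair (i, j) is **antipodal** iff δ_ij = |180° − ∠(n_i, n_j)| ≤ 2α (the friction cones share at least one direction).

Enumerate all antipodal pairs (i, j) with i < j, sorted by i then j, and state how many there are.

α = atan 0.6 = 30.96°;  2α = 61.93°
n_0 = (-0.5904, -0.8071)
n_1 = (+0.3108, -0.9505)
n_2 = (+0.7941, -0.6078)
n_3 = (+0.9932, +0.1166)
n_4 = (-0.6000, +0.8000)
  (0,1): δ = 125.71°  ·
  (0,2): δ = 91.24°  ·
  (0,3): δ = 47.12°  ✓
  (0,4): δ = 73.05°  ·
  (1,2): δ = 145.53°  ·
  (1,3): δ = 101.41°  ·
  (1,4): δ = 18.76°  ✓
  (2,3): δ = 135.88°  ·
  (2,4): δ = 15.70°  ✓
  (3,4): δ = 59.82°  ✓
antipodal pairs: 4

count = 4; pairs: (0,3), (1,4), (2,4), (3,4)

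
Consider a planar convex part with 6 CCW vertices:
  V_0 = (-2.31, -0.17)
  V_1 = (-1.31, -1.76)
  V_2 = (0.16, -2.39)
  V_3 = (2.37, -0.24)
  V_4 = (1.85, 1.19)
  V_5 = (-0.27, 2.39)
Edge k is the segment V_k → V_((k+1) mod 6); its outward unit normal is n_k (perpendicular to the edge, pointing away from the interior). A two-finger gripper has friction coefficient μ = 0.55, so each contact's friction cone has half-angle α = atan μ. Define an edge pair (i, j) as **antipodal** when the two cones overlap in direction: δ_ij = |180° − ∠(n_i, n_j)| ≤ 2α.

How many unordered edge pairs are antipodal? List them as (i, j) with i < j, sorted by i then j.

α = atan 0.55 = 28.81°;  2α = 57.62°
n_0 = (-0.8465, -0.5324)
n_1 = (-0.3939, -0.9191)
n_2 = (+0.6973, -0.7168)
n_3 = (+0.9398, +0.3417)
n_4 = (+0.4926, +0.8703)
n_5 = (-0.7821, +0.6232)
  (0,1): δ = 145.37°  ·
  (0,2): δ = 77.96°  ·
  (0,3): δ = 12.18°  ✓
  (0,4): δ = 28.32°  ✓
  (0,5): δ = 109.28°  ·
  (1,2): δ = 112.59°  ·
  (1,3): δ = 46.82°  ✓
  (1,4): δ = 6.31°  ✓
  (1,5): δ = 74.65°  ·
  (2,3): δ = 114.23°  ·
  (2,4): δ = 73.72°  ·
  (2,5): δ = 7.24°  ✓
  (3,4): δ = 139.49°  ·
  (3,5): δ = 58.53°  ·
  (4,5): δ = 99.04°  ·
antipodal pairs: 5

count = 5; pairs: (0,3), (0,4), (1,3), (1,4), (2,5)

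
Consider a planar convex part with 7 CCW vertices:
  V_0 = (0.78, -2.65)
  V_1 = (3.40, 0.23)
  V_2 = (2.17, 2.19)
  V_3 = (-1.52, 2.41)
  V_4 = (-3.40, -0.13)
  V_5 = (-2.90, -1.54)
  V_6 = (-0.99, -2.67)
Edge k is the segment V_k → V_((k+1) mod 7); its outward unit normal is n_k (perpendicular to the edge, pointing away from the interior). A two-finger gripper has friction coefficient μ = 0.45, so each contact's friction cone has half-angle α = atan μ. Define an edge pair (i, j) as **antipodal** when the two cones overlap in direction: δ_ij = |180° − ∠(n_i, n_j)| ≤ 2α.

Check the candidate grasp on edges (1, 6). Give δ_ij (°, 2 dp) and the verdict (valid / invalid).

α = atan 0.45 = 24.23°;  2α = 48.46°
edge 1: e_1 = (-1.23, +1.96);  n_1 = (+0.8470, +0.5316)
edge 6: e_6 = (+1.77, +0.02);  n_6 = (+0.0113, -0.9999)
∠(n_1, n_6) = 121.46°
δ = |180° − 121.46°| = 58.54°
58.54° > 2α = 48.46°  →  invalid

δ = 58.54°, invalid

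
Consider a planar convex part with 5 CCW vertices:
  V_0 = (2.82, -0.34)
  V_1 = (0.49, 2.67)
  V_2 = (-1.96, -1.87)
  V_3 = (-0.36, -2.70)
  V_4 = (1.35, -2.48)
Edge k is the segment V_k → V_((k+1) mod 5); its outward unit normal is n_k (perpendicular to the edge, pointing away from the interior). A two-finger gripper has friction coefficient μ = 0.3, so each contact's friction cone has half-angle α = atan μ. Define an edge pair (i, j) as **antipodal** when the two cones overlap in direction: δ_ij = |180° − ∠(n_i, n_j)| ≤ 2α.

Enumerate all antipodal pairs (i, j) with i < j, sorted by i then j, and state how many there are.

α = atan 0.3 = 16.70°;  2α = 33.40°
n_0 = (+0.7908, +0.6121)
n_1 = (-0.8800, +0.4749)
n_2 = (-0.4605, -0.8877)
n_3 = (+0.1276, -0.9918)
n_4 = (+0.8243, -0.5662)
  (0,1): δ = 66.10°  ·
  (0,2): δ = 24.84°  ✓
  (0,3): δ = 59.59°  ·
  (0,4): δ = 107.77°  ·
  (1,2): δ = 89.06°  ·
  (1,3): δ = 54.32°  ·
  (1,4): δ = 6.13°  ✓
  (2,3): δ = 145.25°  ·
  (2,4): δ = 97.07°  ·
  (3,4): δ = 131.82°  ·
antipodal pairs: 2

count = 2; pairs: (0,2), (1,4)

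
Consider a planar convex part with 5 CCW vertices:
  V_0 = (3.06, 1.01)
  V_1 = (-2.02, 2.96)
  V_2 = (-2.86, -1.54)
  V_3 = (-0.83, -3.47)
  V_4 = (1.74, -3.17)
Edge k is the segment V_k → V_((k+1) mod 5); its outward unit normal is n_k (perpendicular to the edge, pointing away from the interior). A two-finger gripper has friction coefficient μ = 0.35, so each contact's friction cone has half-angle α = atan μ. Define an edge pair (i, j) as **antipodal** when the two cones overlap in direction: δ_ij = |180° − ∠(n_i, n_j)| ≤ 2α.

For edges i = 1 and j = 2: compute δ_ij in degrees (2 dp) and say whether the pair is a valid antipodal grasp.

δ = 122.98°, invalid

α = atan 0.35 = 19.29°;  2α = 38.58°
edge 1: e_1 = (-0.84, -4.50);  n_1 = (-0.9830, +0.1835)
edge 2: e_2 = (+2.03, -1.93);  n_2 = (-0.6890, -0.7247)
∠(n_1, n_2) = 57.02°
δ = |180° − 57.02°| = 122.98°
122.98° > 2α = 38.58°  →  invalid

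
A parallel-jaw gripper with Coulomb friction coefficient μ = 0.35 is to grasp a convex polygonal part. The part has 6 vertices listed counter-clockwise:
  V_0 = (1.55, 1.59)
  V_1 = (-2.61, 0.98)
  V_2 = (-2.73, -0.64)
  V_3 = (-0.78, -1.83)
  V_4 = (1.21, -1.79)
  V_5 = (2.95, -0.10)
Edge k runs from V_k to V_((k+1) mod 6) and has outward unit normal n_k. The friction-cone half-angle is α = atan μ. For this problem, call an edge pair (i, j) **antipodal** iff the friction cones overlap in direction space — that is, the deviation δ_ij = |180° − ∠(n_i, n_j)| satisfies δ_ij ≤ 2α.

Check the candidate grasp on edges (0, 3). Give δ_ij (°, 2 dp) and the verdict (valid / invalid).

α = atan 0.35 = 19.29°;  2α = 38.58°
edge 0: e_0 = (-4.16, -0.61);  n_0 = (-0.1451, +0.9894)
edge 3: e_3 = (+1.99, +0.04);  n_3 = (+0.0201, -0.9998)
∠(n_0, n_3) = 172.81°
δ = |180° − 172.81°| = 7.19°
7.19° ≤ 2α = 38.58°  →  valid

δ = 7.19°, valid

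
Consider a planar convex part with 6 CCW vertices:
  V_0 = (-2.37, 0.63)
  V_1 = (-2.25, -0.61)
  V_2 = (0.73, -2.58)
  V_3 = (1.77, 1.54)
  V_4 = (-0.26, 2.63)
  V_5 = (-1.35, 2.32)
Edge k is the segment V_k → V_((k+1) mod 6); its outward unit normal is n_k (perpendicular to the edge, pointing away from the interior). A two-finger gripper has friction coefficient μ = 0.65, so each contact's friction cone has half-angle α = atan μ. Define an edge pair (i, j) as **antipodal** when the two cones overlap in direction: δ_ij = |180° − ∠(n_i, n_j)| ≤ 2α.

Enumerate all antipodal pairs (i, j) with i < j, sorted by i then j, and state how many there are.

α = atan 0.65 = 33.02°;  2α = 66.05°
n_0 = (-0.9954, -0.0963)
n_1 = (-0.5515, -0.8342)
n_2 = (+0.9696, -0.2447)
n_3 = (+0.4731, +0.8810)
n_4 = (-0.2736, +0.9619)
n_5 = (-0.8561, +0.5167)
  (0,1): δ = 129.00°  ·
  (0,2): δ = 19.69°  ✓
  (0,3): δ = 56.24°  ✓
  (0,4): δ = 100.35°  ·
  (0,5): δ = 143.36°  ·
  (1,2): δ = 70.70°  ·
  (1,3): δ = 5.23°  ✓
  (1,4): δ = 49.34°  ✓
  (1,5): δ = 92.35°  ·
  (2,3): δ = 104.07°  ·
  (2,4): δ = 59.96°  ✓
  (2,5): δ = 16.95°  ✓
  (3,4): δ = 135.89°  ·
  (3,5): δ = 92.88°  ·
  (4,5): δ = 136.99°  ·
antipodal pairs: 6

count = 6; pairs: (0,2), (0,3), (1,3), (1,4), (2,4), (2,5)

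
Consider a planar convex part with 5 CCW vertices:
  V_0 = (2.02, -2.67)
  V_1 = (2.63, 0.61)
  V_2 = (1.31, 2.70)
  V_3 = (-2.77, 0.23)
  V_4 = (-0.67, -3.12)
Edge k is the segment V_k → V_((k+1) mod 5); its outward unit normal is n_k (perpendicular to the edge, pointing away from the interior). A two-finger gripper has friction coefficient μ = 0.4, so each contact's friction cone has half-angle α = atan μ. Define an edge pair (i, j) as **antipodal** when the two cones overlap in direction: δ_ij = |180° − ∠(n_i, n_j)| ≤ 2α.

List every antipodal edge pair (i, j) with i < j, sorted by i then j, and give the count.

α = atan 0.4 = 21.80°;  2α = 43.60°
n_0 = (+0.9831, -0.1828)
n_1 = (+0.8455, +0.5340)
n_2 = (-0.5179, +0.8555)
n_3 = (-0.8473, -0.5311)
n_4 = (+0.1650, -0.9863)
  (0,1): δ = 137.19°  ·
  (0,2): δ = 48.27°  ·
  (0,3): δ = 42.62°  ✓
  (0,4): δ = 110.03°  ·
  (1,2): δ = 91.09°  ·
  (1,3): δ = 0.19°  ✓
  (1,4): δ = 67.22°  ·
  (2,3): δ = 89.11°  ·
  (2,4): δ = 21.69°  ✓
  (3,4): δ = 112.59°  ·
antipodal pairs: 3

count = 3; pairs: (0,3), (1,3), (2,4)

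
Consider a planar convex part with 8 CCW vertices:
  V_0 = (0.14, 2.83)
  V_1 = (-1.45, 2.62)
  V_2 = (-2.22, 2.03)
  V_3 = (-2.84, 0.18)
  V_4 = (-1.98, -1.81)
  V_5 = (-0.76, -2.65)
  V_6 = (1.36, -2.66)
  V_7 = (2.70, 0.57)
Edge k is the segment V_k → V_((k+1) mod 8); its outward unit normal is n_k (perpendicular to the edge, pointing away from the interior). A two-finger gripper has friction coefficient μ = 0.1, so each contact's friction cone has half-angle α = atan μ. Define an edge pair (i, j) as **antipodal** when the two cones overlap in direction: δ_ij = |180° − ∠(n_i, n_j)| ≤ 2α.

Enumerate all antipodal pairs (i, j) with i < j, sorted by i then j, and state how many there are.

α = atan 0.1 = 5.71°;  2α = 11.42°
n_0 = (-0.1309, +0.9914)
n_1 = (-0.6082, +0.7938)
n_2 = (-0.9482, +0.3178)
n_3 = (-0.9179, -0.3967)
n_4 = (-0.5671, -0.8236)
n_5 = (-0.0047, -1.0000)
n_6 = (+0.9237, -0.3832)
n_7 = (+0.6618, +0.7497)
  (0,1): δ = 150.06°  ·
  (0,2): δ = 116.05°  ·
  (0,3): δ = 74.15°  ·
  (0,4): δ = 42.07°  ·
  (0,5): δ = 7.79°  ✓
  (0,6): δ = 59.94°  ·
  (0,7): δ = 131.04°  ·
  (1,2): δ = 145.99°  ·
  (1,3): δ = 104.09°  ·
  (1,4): δ = 72.01°  ·
  (1,5): δ = 37.73°  ·
  (1,6): δ = 30.01°  ·
  (1,7): δ = 101.10°  ·
  (2,3): δ = 138.10°  ·
  (2,4): δ = 106.02°  ·
  (2,5): δ = 71.74°  ·
  (2,6): δ = 4.00°  ✓
  (2,7): δ = 67.09°  ·
  (3,4): δ = 147.92°  ·
  (3,5): δ = 113.64°  ·
  (3,6): δ = 45.90°  ·
  (3,7): δ = 25.19°  ·
  (4,5): δ = 145.72°  ·
  (4,6): δ = 77.98°  ·
  (4,7): δ = 6.89°  ✓
  (5,6): δ = 112.26°  ·
  (5,7): δ = 41.17°  ·
  (6,7): δ = 108.91°  ·
antipodal pairs: 3

count = 3; pairs: (0,5), (2,6), (4,7)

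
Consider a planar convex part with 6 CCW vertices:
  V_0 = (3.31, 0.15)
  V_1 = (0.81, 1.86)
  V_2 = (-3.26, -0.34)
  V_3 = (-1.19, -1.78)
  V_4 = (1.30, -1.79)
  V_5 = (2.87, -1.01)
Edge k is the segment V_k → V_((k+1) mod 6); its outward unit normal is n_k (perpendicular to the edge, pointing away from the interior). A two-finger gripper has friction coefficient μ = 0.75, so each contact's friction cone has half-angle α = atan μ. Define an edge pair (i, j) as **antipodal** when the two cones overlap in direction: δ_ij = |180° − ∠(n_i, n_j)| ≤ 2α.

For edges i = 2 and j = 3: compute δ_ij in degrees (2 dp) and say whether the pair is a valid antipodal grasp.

α = atan 0.75 = 36.87°;  2α = 73.74°
edge 2: e_2 = (+2.07, -1.44);  n_2 = (-0.5711, -0.8209)
edge 3: e_3 = (+2.49, -0.01);  n_3 = (-0.0040, -1.0000)
∠(n_2, n_3) = 34.59°
δ = |180° − 34.59°| = 145.41°
145.41° > 2α = 73.74°  →  invalid

δ = 145.41°, invalid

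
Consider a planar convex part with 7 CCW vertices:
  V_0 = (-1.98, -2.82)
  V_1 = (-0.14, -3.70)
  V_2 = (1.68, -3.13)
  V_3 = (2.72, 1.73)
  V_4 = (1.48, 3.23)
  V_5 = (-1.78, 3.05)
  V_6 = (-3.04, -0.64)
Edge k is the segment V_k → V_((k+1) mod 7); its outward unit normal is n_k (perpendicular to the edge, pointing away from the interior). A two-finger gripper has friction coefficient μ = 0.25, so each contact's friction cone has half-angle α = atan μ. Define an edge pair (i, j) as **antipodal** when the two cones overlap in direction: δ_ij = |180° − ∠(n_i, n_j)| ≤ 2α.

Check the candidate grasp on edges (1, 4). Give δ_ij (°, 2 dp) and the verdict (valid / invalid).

δ = 14.23°, valid

α = atan 0.25 = 14.04°;  2α = 28.07°
edge 1: e_1 = (+1.82, +0.57);  n_1 = (+0.2989, -0.9543)
edge 4: e_4 = (-3.26, -0.18);  n_4 = (-0.0551, +0.9985)
∠(n_1, n_4) = 165.77°
δ = |180° − 165.77°| = 14.23°
14.23° ≤ 2α = 28.07°  →  valid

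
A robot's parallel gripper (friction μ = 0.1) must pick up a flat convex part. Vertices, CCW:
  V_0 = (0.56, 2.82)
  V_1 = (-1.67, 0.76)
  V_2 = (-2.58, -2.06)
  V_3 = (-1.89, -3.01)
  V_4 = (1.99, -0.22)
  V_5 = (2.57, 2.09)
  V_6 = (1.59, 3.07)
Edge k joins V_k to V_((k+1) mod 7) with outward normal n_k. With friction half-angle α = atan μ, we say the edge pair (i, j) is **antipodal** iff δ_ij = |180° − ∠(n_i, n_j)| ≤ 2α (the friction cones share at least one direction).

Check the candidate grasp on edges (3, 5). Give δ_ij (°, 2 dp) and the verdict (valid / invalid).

δ = 80.72°, invalid

α = atan 0.1 = 5.71°;  2α = 11.42°
edge 3: e_3 = (+3.88, +2.79);  n_3 = (+0.5838, -0.8119)
edge 5: e_5 = (-0.98, +0.98);  n_5 = (+0.7071, +0.7071)
∠(n_3, n_5) = 99.28°
δ = |180° − 99.28°| = 80.72°
80.72° > 2α = 11.42°  →  invalid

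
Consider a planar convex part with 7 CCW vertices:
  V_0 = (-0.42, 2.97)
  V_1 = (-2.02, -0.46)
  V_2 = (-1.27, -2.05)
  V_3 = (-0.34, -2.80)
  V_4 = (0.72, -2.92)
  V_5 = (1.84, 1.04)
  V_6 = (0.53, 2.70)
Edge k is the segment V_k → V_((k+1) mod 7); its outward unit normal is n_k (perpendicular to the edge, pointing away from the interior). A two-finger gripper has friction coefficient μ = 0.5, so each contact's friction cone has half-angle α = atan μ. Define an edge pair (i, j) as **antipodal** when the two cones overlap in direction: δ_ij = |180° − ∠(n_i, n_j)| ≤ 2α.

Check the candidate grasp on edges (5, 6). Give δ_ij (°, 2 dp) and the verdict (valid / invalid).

δ = 144.14°, invalid

α = atan 0.5 = 26.57°;  2α = 53.13°
edge 5: e_5 = (-1.31, +1.66);  n_5 = (+0.7850, +0.6195)
edge 6: e_6 = (-0.95, +0.27);  n_6 = (+0.2734, +0.9619)
∠(n_5, n_6) = 35.86°
δ = |180° − 35.86°| = 144.14°
144.14° > 2α = 53.13°  →  invalid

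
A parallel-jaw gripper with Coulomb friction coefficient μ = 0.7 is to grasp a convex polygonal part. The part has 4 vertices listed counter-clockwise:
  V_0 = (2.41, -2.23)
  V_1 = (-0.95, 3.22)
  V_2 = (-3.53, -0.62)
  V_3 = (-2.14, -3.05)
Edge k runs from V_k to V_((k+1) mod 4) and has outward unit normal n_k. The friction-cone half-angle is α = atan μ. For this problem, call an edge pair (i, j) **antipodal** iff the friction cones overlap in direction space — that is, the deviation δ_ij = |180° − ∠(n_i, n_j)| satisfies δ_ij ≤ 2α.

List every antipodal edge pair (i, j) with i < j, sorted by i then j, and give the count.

α = atan 0.7 = 34.99°;  2α = 69.98°
n_0 = (+0.8512, +0.5248)
n_1 = (-0.8300, +0.5577)
n_2 = (-0.8680, -0.4965)
n_3 = (+0.1774, -0.9841)
  (0,1): δ = 65.55°  ✓
  (0,2): δ = 1.88°  ✓
  (0,3): δ = 68.56°  ✓
  (1,2): δ = 116.33°  ·
  (1,3): δ = 45.89°  ✓
  (2,3): δ = 109.55°  ·
antipodal pairs: 4

count = 4; pairs: (0,1), (0,2), (0,3), (1,3)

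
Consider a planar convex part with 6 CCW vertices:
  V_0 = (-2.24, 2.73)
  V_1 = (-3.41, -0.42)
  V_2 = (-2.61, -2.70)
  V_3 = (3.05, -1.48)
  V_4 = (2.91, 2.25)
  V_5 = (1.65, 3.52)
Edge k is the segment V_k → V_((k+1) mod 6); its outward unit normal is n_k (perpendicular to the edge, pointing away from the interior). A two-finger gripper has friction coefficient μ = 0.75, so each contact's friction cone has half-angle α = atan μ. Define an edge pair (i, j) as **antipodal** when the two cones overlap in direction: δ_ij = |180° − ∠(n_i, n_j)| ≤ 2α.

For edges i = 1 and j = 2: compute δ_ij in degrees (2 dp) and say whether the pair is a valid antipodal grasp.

α = atan 0.75 = 36.87°;  2α = 73.74°
edge 1: e_1 = (+0.80, -2.28);  n_1 = (-0.9436, -0.3311)
edge 2: e_2 = (+5.66, +1.22);  n_2 = (+0.2107, -0.9775)
∠(n_1, n_2) = 82.83°
δ = |180° − 82.83°| = 97.17°
97.17° > 2α = 73.74°  →  invalid

δ = 97.17°, invalid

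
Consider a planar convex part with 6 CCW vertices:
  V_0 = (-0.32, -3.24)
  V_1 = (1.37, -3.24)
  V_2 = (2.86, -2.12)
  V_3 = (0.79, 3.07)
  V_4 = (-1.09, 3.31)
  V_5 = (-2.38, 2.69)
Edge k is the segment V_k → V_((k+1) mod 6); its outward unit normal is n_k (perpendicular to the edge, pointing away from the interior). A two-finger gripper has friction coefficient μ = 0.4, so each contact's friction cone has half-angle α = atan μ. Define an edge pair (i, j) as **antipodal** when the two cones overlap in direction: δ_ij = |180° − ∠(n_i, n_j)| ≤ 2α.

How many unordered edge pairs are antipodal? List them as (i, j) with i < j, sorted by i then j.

count = 4; pairs: (0,3), (0,4), (1,4), (2,5)

α = atan 0.4 = 21.80°;  2α = 43.60°
n_0 = (+0.0000, -1.0000)
n_1 = (+0.6009, -0.7994)
n_2 = (+0.9288, +0.3705)
n_3 = (+0.1266, +0.9919)
n_4 = (-0.4332, +0.9013)
n_5 = (-0.9446, -0.3281)
  (0,1): δ = 143.07°  ·
  (0,2): δ = 68.26°  ·
  (0,3): δ = 7.28°  ✓
  (0,4): δ = 25.67°  ✓
  (0,5): δ = 109.16°  ·
  (1,2): δ = 105.19°  ·
  (1,3): δ = 44.21°  ·
  (1,4): δ = 11.26°  ✓
  (1,5): δ = 72.23°  ·
  (2,3): δ = 119.02°  ·
  (2,4): δ = 86.07°  ·
  (2,5): δ = 2.59°  ✓
  (3,4): δ = 147.06°  ·
  (3,5): δ = 63.57°  ·
  (4,5): δ = 96.51°  ·
antipodal pairs: 4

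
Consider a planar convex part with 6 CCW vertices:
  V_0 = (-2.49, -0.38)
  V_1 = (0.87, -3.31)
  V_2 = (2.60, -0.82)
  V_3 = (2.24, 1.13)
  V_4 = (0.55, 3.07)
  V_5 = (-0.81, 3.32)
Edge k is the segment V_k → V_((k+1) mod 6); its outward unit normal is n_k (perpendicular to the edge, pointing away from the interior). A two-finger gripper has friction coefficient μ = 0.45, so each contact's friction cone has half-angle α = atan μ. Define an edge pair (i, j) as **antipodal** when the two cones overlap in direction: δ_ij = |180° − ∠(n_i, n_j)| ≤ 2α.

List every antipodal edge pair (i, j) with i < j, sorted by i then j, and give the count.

α = atan 0.45 = 24.23°;  2α = 48.46°
n_0 = (-0.6572, -0.7537)
n_1 = (+0.8212, -0.5706)
n_2 = (+0.9834, +0.1815)
n_3 = (+0.7540, +0.6569)
n_4 = (+0.1808, +0.9835)
n_5 = (-0.9105, +0.4134)
  (0,1): δ = 83.70°  ·
  (0,2): δ = 38.45°  ✓
  (0,3): δ = 7.85°  ✓
  (0,4): δ = 30.67°  ✓
  (0,5): δ = 106.67°  ·
  (1,2): δ = 134.75°  ·
  (1,3): δ = 104.15°  ·
  (1,4): δ = 65.63°  ·
  (1,5): δ = 10.37°  ✓
  (2,3): δ = 149.40°  ·
  (2,4): δ = 110.88°  ·
  (2,5): δ = 34.88°  ✓
  (3,4): δ = 141.48°  ·
  (3,5): δ = 65.48°  ·
  (4,5): δ = 104.00°  ·
antipodal pairs: 5

count = 5; pairs: (0,2), (0,3), (0,4), (1,5), (2,5)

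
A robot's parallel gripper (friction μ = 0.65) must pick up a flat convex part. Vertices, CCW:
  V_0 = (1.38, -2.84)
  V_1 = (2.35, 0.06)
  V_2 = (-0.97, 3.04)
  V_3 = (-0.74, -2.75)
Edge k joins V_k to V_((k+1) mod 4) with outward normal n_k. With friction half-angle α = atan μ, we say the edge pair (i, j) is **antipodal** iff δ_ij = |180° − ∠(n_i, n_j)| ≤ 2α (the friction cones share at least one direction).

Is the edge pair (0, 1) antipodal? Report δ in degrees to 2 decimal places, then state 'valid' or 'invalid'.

α = atan 0.65 = 33.02°;  2α = 66.05°
edge 0: e_0 = (+0.97, +2.90);  n_0 = (+0.9484, -0.3172)
edge 1: e_1 = (-3.32, +2.98);  n_1 = (+0.6680, +0.7442)
∠(n_0, n_1) = 66.58°
δ = |180° − 66.58°| = 113.42°
113.42° > 2α = 66.05°  →  invalid

δ = 113.42°, invalid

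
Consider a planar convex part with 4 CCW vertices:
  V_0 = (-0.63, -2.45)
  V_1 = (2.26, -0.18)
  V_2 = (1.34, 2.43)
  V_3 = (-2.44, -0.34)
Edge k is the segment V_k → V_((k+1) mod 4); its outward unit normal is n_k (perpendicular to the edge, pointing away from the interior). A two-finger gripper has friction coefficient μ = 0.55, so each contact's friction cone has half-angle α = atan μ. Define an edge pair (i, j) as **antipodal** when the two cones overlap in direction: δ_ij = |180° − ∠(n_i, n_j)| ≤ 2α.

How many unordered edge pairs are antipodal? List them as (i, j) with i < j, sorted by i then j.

α = atan 0.55 = 28.81°;  2α = 57.62°
n_0 = (+0.6177, -0.7864)
n_1 = (+0.9431, +0.3324)
n_2 = (-0.5911, +0.8066)
n_3 = (-0.7590, -0.6511)
  (0,1): δ = 108.73°  ·
  (0,2): δ = 1.91°  ✓
  (0,3): δ = 92.48°  ·
  (1,2): δ = 73.18°  ·
  (1,3): δ = 21.21°  ✓
  (2,3): δ = 85.61°  ·
antipodal pairs: 2

count = 2; pairs: (0,2), (1,3)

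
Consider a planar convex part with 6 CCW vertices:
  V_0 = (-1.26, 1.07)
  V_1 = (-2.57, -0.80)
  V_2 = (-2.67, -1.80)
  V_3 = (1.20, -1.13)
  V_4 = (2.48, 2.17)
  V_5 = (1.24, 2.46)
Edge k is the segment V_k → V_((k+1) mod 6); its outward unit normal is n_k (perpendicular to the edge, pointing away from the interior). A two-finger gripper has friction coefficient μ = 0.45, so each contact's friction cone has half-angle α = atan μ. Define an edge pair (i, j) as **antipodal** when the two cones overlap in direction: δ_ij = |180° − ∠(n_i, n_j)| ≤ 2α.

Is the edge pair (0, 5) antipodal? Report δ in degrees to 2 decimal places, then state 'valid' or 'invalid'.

δ = 154.09°, invalid

α = atan 0.45 = 24.23°;  2α = 48.46°
edge 0: e_0 = (-1.31, -1.87);  n_0 = (-0.8190, +0.5738)
edge 5: e_5 = (-2.50, -1.39);  n_5 = (-0.4859, +0.8740)
∠(n_0, n_5) = 25.91°
δ = |180° − 25.91°| = 154.09°
154.09° > 2α = 48.46°  →  invalid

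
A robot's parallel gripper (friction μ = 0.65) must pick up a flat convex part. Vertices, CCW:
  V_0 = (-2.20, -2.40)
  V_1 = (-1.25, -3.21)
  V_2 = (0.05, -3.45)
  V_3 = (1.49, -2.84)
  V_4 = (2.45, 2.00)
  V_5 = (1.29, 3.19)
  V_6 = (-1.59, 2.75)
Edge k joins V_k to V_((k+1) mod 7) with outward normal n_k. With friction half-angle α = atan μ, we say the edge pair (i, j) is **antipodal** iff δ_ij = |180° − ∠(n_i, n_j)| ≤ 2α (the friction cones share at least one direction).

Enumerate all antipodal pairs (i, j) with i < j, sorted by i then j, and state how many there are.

count = 9; pairs: (0,3), (0,4), (0,5), (1,4), (1,5), (2,5), (2,6), (3,6), (4,6)

α = atan 0.65 = 33.02°;  2α = 66.05°
n_0 = (-0.6488, -0.7610)
n_1 = (-0.1815, -0.9834)
n_2 = (+0.3901, -0.9208)
n_3 = (+0.9809, -0.1946)
n_4 = (+0.7161, +0.6980)
n_5 = (-0.1510, +0.9885)
n_6 = (-0.9931, +0.1176)
  (0,1): δ = 150.01°  ·
  (0,2): δ = 116.59°  ·
  (0,3): δ = 60.77°  ✓
  (0,4): δ = 5.28°  ✓
  (0,5): δ = 49.14°  ✓
  (0,6): δ = 123.70°  ·
  (1,2): δ = 146.58°  ·
  (1,3): δ = 90.76°  ·
  (1,4): δ = 35.27°  ✓
  (1,5): δ = 19.15°  ✓
  (1,6): δ = 93.70°  ·
  (2,3): δ = 124.18°  ·
  (2,4): δ = 68.69°  ·
  (2,5): δ = 14.27°  ✓
  (2,6): δ = 60.29°  ✓
  (3,4): δ = 124.51°  ·
  (3,5): δ = 70.09°  ·
  (3,6): δ = 4.46°  ✓
  (4,5): δ = 125.58°  ·
  (4,6): δ = 51.02°  ✓
  (5,6): δ = 105.44°  ·
antipodal pairs: 9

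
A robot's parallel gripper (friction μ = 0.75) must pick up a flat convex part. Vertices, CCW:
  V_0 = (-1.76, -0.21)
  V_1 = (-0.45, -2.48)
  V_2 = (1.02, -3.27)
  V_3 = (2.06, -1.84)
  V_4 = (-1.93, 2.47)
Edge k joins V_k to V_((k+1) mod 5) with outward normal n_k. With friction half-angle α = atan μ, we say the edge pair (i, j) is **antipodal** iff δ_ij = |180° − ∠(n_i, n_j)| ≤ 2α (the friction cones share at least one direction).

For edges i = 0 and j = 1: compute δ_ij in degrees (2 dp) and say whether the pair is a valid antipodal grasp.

δ = 148.24°, invalid

α = atan 0.75 = 36.87°;  2α = 73.74°
edge 0: e_0 = (+1.31, -2.27);  n_0 = (-0.8661, -0.4998)
edge 1: e_1 = (+1.47, -0.79);  n_1 = (-0.4734, -0.8809)
∠(n_0, n_1) = 31.76°
δ = |180° − 31.76°| = 148.24°
148.24° > 2α = 73.74°  →  invalid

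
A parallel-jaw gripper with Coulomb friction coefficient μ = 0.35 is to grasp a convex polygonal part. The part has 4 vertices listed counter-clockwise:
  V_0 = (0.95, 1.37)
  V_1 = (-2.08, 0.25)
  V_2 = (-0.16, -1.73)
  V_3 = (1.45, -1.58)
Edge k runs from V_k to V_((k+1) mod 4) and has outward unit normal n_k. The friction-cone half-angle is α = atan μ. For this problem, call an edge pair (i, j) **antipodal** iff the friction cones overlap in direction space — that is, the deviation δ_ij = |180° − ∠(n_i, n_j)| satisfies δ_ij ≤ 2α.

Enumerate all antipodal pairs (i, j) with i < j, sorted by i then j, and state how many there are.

count = 2; pairs: (0,2), (1,3)

α = atan 0.35 = 19.29°;  2α = 38.58°
n_0 = (-0.3467, +0.9380)
n_1 = (-0.7179, -0.6961)
n_2 = (+0.0928, -0.9957)
n_3 = (+0.9859, +0.1671)
  (0,1): δ = 66.17°  ·
  (0,2): δ = 14.96°  ✓
  (0,3): δ = 79.33°  ·
  (1,2): δ = 128.80°  ·
  (1,3): δ = 34.50°  ✓
  (2,3): δ = 85.70°  ·
antipodal pairs: 2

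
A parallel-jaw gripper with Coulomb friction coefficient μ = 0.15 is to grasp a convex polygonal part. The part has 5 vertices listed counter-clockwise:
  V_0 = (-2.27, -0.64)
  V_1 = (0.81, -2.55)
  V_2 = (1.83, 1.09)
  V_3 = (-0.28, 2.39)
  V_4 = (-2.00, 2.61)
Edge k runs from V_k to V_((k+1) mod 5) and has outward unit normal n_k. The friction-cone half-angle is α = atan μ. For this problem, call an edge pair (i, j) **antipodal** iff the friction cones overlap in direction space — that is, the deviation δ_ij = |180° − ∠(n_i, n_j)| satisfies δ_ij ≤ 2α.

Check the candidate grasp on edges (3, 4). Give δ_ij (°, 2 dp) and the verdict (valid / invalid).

δ = 87.46°, invalid

α = atan 0.15 = 8.53°;  2α = 17.06°
edge 3: e_3 = (-1.72, +0.22);  n_3 = (+0.1269, +0.9919)
edge 4: e_4 = (-0.27, -3.25);  n_4 = (-0.9966, +0.0828)
∠(n_3, n_4) = 92.54°
δ = |180° − 92.54°| = 87.46°
87.46° > 2α = 17.06°  →  invalid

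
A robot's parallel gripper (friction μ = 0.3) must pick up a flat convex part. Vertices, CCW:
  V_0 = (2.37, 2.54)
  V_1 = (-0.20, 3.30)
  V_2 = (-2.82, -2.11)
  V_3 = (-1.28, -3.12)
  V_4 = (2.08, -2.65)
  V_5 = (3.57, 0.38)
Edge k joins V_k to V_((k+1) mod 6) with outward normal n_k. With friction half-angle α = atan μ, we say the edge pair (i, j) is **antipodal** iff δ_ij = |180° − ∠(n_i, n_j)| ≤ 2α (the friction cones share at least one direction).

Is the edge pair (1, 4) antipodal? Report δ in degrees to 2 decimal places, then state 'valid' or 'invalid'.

δ = 0.35°, valid

α = atan 0.3 = 16.70°;  2α = 33.40°
edge 1: e_1 = (-2.62, -5.41);  n_1 = (-0.9000, +0.4359)
edge 4: e_4 = (+1.49, +3.03);  n_4 = (+0.8974, -0.4413)
∠(n_1, n_4) = 179.65°
δ = |180° − 179.65°| = 0.35°
0.35° ≤ 2α = 33.40°  →  valid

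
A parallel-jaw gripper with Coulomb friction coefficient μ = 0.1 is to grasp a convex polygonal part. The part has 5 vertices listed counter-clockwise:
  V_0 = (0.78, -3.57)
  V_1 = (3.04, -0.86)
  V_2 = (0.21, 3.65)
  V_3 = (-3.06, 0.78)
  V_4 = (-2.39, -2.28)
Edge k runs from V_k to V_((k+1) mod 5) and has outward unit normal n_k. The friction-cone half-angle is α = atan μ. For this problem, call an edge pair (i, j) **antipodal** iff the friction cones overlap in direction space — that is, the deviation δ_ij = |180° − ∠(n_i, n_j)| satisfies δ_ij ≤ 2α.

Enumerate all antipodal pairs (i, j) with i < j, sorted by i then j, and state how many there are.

α = atan 0.1 = 5.71°;  2α = 11.42°
n_0 = (+0.7680, -0.6405)
n_1 = (+0.8470, +0.5315)
n_2 = (-0.6596, +0.7516)
n_3 = (-0.9769, -0.2139)
n_4 = (-0.3769, -0.9262)
  (0,1): δ = 108.07°  ·
  (0,2): δ = 8.90°  ✓
  (0,3): δ = 52.18°  ·
  (0,4): δ = 107.68°  ·
  (1,2): δ = 80.84°  ·
  (1,3): δ = 19.76°  ·
  (1,4): δ = 35.75°  ·
  (2,3): δ = 118.92°  ·
  (2,4): δ = 63.42°  ·
  (3,4): δ = 124.49°  ·
antipodal pairs: 1

count = 1; pairs: (0,2)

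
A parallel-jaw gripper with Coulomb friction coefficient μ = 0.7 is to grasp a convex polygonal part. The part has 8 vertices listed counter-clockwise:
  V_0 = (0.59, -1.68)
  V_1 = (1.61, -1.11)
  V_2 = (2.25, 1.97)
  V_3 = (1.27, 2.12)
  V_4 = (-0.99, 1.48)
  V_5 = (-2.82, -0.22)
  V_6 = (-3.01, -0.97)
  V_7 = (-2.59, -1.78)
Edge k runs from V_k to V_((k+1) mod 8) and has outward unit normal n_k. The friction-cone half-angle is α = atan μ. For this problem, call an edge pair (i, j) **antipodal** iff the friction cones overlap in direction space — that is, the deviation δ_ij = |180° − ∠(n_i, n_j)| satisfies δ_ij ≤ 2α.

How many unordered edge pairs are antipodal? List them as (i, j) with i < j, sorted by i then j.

count = 12; pairs: (0,2), (0,3), (0,4), (0,5), (1,3), (1,4), (1,5), (1,6), (2,6), (2,7), (3,7), (4,7)

α = atan 0.7 = 34.99°;  2α = 69.98°
n_0 = (+0.4878, -0.8729)
n_1 = (+0.9791, -0.2034)
n_2 = (+0.1513, +0.9885)
n_3 = (-0.2725, +0.9622)
n_4 = (-0.6806, +0.7327)
n_5 = (-0.9694, +0.2456)
n_6 = (-0.8878, -0.4603)
n_7 = (+0.0314, -0.9995)
  (0,1): δ = 130.94°  ·
  (0,2): δ = 37.90°  ✓
  (0,3): δ = 13.39°  ✓
  (0,4): δ = 13.69°  ✓
  (0,5): δ = 46.59°  ✓
  (0,6): δ = 88.21°  ·
  (0,7): δ = 152.60°  ·
  (1,2): δ = 86.96°  ·
  (1,3): δ = 62.45°  ✓
  (1,4): δ = 35.37°  ✓
  (1,5): δ = 2.48°  ✓
  (1,6): δ = 39.15°  ✓
  (1,7): δ = 103.54°  ·
  (2,3): δ = 155.49°  ·
  (2,4): δ = 128.41°  ·
  (2,5): δ = 95.51°  ·
  (2,6): δ = 53.89°  ✓
  (2,7): δ = 10.50°  ✓
  (3,4): δ = 152.92°  ·
  (3,5): δ = 120.03°  ·
  (3,6): δ = 78.40°  ·
  (3,7): δ = 14.01°  ✓
  (4,5): δ = 147.11°  ·
  (4,6): δ = 105.48°  ·
  (4,7): δ = 41.09°  ✓
  (5,6): δ = 138.38°  ·
  (5,7): δ = 73.98°  ·
  (6,7): δ = 115.61°  ·
antipodal pairs: 12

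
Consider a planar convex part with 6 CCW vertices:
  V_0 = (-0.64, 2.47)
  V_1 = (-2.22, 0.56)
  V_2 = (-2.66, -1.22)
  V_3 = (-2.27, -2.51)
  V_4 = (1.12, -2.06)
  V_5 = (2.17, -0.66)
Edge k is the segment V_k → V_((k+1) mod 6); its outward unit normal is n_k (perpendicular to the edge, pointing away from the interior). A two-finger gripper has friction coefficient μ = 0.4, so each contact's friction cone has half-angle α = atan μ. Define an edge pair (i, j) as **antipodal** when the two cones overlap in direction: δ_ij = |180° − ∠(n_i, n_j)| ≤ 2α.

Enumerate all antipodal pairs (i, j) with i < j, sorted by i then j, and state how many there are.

α = atan 0.4 = 21.80°;  2α = 43.60°
n_0 = (-0.7705, +0.6374)
n_1 = (-0.9708, +0.2400)
n_2 = (-0.9572, -0.2894)
n_3 = (+0.1316, -0.9913)
n_4 = (+0.8000, -0.6000)
n_5 = (+0.7441, +0.6680)
  (0,1): δ = 154.29°  ·
  (0,2): δ = 123.58°  ·
  (0,3): δ = 42.84°  ✓
  (0,4): δ = 2.73°  ✓
  (0,5): δ = 81.51°  ·
  (1,2): δ = 149.29°  ·
  (1,3): δ = 68.55°  ·
  (1,4): δ = 22.99°  ✓
  (1,5): δ = 55.80°  ·
  (2,3): δ = 99.26°  ·
  (2,4): δ = 53.69°  ·
  (2,5): δ = 25.09°  ✓
  (3,4): δ = 134.43°  ·
  (3,5): δ = 55.65°  ·
  (4,5): δ = 101.21°  ·
antipodal pairs: 4

count = 4; pairs: (0,3), (0,4), (1,4), (2,5)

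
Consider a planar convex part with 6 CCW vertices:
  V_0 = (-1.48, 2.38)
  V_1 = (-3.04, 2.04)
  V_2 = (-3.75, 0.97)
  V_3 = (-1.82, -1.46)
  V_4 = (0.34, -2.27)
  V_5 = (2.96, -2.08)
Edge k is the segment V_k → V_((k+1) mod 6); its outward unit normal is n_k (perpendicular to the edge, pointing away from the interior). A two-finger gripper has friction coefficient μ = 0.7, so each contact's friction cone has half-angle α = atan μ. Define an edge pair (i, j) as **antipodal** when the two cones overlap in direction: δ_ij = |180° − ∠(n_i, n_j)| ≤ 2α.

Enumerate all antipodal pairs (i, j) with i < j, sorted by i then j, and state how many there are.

α = atan 0.7 = 34.99°;  2α = 69.98°
n_0 = (-0.2129, +0.9771)
n_1 = (-0.8332, +0.5529)
n_2 = (-0.7831, -0.6219)
n_3 = (-0.3511, -0.9363)
n_4 = (+0.0723, -0.9974)
n_5 = (+0.7087, +0.7055)
  (0,1): δ = 135.86°  ·
  (0,2): δ = 63.84°  ✓
  (0,3): δ = 32.85°  ✓
  (0,4): δ = 8.15°  ✓
  (0,5): δ = 122.58°  ·
  (1,2): δ = 107.98°  ·
  (1,3): δ = 76.99°  ·
  (1,4): δ = 52.29°  ✓
  (1,5): δ = 78.44°  ·
  (2,3): δ = 149.01°  ·
  (2,4): δ = 124.31°  ·
  (2,5): δ = 6.41°  ✓
  (3,4): δ = 155.30°  ·
  (3,5): δ = 24.57°  ✓
  (4,5): δ = 49.28°  ✓
antipodal pairs: 7

count = 7; pairs: (0,2), (0,3), (0,4), (1,4), (2,5), (3,5), (4,5)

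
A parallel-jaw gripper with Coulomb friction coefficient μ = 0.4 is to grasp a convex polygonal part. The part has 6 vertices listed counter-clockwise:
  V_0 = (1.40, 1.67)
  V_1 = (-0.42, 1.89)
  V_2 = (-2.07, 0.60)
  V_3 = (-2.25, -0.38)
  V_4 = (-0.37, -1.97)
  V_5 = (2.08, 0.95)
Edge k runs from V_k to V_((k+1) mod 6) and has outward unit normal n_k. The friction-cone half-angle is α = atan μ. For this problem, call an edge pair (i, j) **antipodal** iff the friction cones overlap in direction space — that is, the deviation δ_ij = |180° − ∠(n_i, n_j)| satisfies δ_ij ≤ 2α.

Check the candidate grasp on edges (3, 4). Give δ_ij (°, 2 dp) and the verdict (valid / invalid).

α = atan 0.4 = 21.80°;  2α = 43.60°
edge 3: e_3 = (+1.88, -1.59);  n_3 = (-0.6458, -0.7635)
edge 4: e_4 = (+2.45, +2.92);  n_4 = (+0.7661, -0.6428)
∠(n_3, n_4) = 90.22°
δ = |180° − 90.22°| = 89.78°
89.78° > 2α = 43.60°  →  invalid

δ = 89.78°, invalid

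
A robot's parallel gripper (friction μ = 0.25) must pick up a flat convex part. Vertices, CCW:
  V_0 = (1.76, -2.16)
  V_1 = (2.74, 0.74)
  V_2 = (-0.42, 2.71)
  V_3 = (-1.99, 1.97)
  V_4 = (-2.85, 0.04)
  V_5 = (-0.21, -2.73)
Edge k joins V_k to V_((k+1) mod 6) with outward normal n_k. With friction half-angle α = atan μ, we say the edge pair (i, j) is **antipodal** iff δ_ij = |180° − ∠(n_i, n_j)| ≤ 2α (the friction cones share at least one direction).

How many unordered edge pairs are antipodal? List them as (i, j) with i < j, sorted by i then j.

count = 3; pairs: (0,3), (1,4), (2,5)

α = atan 0.25 = 14.04°;  2α = 28.07°
n_0 = (+0.9474, -0.3201)
n_1 = (+0.5290, +0.8486)
n_2 = (-0.4264, +0.9046)
n_3 = (-0.9134, +0.4070)
n_4 = (-0.7239, -0.6899)
n_5 = (+0.2779, -0.9606)
  (0,1): δ = 103.27°  ·
  (0,2): δ = 46.09°  ·
  (0,3): δ = 5.35°  ✓
  (0,4): δ = 62.30°  ·
  (0,5): δ = 124.81°  ·
  (1,2): δ = 122.82°  ·
  (1,3): δ = 82.08°  ·
  (1,4): δ = 14.44°  ✓
  (1,5): δ = 48.08°  ·
  (2,3): δ = 139.25°  ·
  (2,4): δ = 71.61°  ·
  (2,5): δ = 9.10°  ✓
  (3,4): δ = 112.36°  ·
  (3,5): δ = 49.85°  ·
  (4,5): δ = 117.49°  ·
antipodal pairs: 3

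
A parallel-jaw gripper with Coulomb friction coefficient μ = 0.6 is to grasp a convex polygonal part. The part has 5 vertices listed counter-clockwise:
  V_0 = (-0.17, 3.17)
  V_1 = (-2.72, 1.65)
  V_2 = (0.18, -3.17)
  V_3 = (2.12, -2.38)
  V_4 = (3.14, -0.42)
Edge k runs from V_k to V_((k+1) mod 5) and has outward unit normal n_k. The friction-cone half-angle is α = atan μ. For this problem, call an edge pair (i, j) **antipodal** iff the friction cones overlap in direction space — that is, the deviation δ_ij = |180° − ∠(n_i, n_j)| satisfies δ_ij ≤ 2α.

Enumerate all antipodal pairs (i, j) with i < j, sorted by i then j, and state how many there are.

α = atan 0.6 = 30.96°;  2α = 61.93°
n_0 = (-0.5120, +0.8590)
n_1 = (-0.8569, -0.5155)
n_2 = (+0.3771, -0.9262)
n_3 = (+0.8871, -0.4616)
n_4 = (+0.7352, +0.6779)
  (0,1): δ = 89.76°  ·
  (0,2): δ = 8.64°  ✓
  (0,3): δ = 31.71°  ✓
  (0,4): δ = 101.88°  ·
  (1,2): δ = 98.88°  ·
  (1,3): δ = 58.53°  ✓
  (1,4): δ = 11.64°  ✓
  (2,3): δ = 139.65°  ·
  (2,4): δ = 69.48°  ·
  (3,4): δ = 109.83°  ·
antipodal pairs: 4

count = 4; pairs: (0,2), (0,3), (1,3), (1,4)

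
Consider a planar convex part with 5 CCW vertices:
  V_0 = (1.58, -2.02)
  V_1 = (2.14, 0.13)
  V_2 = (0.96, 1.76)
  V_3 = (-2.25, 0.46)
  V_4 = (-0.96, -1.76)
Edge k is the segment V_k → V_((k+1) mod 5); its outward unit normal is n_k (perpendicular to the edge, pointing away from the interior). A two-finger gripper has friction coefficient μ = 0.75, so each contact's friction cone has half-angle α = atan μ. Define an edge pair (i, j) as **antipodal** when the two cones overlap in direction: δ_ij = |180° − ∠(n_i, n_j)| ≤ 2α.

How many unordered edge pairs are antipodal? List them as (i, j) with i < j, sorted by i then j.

count = 5; pairs: (0,2), (0,3), (1,3), (1,4), (2,4)

α = atan 0.75 = 36.87°;  2α = 73.74°
n_0 = (+0.9677, -0.2521)
n_1 = (+0.8100, +0.5864)
n_2 = (-0.3754, +0.9269)
n_3 = (-0.8646, -0.5024)
n_4 = (-0.1018, -0.9948)
  (0,1): δ = 129.50°  ·
  (0,2): δ = 53.35°  ✓
  (0,3): δ = 44.76°  ✓
  (0,4): δ = 98.75°  ·
  (1,2): δ = 103.85°  ·
  (1,3): δ = 5.74°  ✓
  (1,4): δ = 48.25°  ✓
  (2,3): δ = 81.89°  ·
  (2,4): δ = 27.89°  ✓
  (3,4): δ = 126.00°  ·
antipodal pairs: 5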